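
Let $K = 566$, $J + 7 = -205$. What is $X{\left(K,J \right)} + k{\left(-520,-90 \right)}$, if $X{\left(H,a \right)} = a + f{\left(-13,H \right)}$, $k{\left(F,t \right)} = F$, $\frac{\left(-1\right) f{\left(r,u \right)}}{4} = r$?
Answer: $-680$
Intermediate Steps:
$J = -212$ ($J = -7 - 205 = -212$)
$f{\left(r,u \right)} = - 4 r$
$X{\left(H,a \right)} = 52 + a$ ($X{\left(H,a \right)} = a - -52 = a + 52 = 52 + a$)
$X{\left(K,J \right)} + k{\left(-520,-90 \right)} = \left(52 - 212\right) - 520 = -160 - 520 = -680$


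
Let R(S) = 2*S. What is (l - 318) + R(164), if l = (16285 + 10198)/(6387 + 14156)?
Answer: 231913/20543 ≈ 11.289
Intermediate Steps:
l = 26483/20543 ≈ 1.2892
(l - 318) + R(164) = (26483/20543 - 318) + 2*164 = -6506191/20543 + 328 = 231913/20543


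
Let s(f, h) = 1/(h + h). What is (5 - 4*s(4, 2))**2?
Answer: 16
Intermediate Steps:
s(f, h) = 1/(2*h)
(5 - 4*s(4, 2))**2 = (5 - 2/2)**2 = (5 - 4*1/4)**2 = (5 - 1)**2 = 4**2 = 16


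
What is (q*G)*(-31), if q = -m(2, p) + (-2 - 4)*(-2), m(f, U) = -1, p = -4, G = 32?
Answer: -12896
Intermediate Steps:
q = 13 (q = -1*(-1) + (-2 - 4)*(-2) = 1 - 6*(-2) = 1 + 12 = 13)
(q*G)*(-31) = (13*32)*(-31) = 416*(-31) = -12896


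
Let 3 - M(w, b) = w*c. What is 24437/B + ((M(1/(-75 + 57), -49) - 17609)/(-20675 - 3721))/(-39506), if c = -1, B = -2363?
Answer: -423938486653583/40993774784784 ≈ -10.342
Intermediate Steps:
M(w, b) = 3 + w (M(w, b) = 3 - w*(-1) = 3 - (-1)*w = 3 + w)
24437/B + ((M(1/(-75 + 57), -49) - 17609)/(-20675 - 3721))/(-39506) = 24437/(-2363) + (((3 + 1/(-75 + 57)) - 17609)/(-20675 - 3721))/(-39506) = 24437*(-1/2363) + (((3 + 1/(-18)) - 17609)/(-24396))*(-1/39506) = -24437/2363 + (((3 - 1/18) - 17609)*(-1/24396))*(-1/39506) = -24437/2363 + ((53/18 - 17609)*(-1/24396))*(-1/39506) = -24437/2363 - 316909/18*(-1/24396)*(-1/39506) = -24437/2363 + (316909/439128)*(-1/39506) = -24437/2363 - 316909/17348190768 = -423938486653583/40993774784784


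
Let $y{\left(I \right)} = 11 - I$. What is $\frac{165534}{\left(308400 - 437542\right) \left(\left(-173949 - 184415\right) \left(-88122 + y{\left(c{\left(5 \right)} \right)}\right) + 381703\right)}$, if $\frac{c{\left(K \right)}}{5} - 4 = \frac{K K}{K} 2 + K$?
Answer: $- \frac{82767}{2041104593116277} \approx -4.055 \cdot 10^{-11}$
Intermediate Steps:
$c{\left(K \right)} = 20 + 15 K$ ($c{\left(K \right)} = 20 + 5 \left(\frac{K K}{K} 2 + K\right) = 20 + 5 \left(\frac{K^{2}}{K} 2 + K\right) = 20 + 5 \left(K 2 + K\right) = 20 + 5 \left(2 K + K\right) = 20 + 5 \cdot 3 K = 20 + 15 K$)
$\frac{165534}{\left(308400 - 437542\right) \left(\left(-173949 - 184415\right) \left(-88122 + y{\left(c{\left(5 \right)} \right)}\right) + 381703\right)} = \frac{165534}{\left(308400 - 437542\right) \left(\left(-173949 - 184415\right) \left(-88122 + \left(11 - \left(20 + 15 \cdot 5\right)\right)\right) + 381703\right)} = \frac{165534}{\left(-129142\right) \left(- 358364 \left(-88122 + \left(11 - \left(20 + 75\right)\right)\right) + 381703\right)} = \frac{165534}{\left(-129142\right) \left(- 358364 \left(-88122 + \left(11 - 95\right)\right) + 381703\right)} = \frac{165534}{\left(-129142\right) \left(- 358364 \left(-88122 - 84\right) + 381703\right)} = \frac{165534}{\left(-129142\right) \left(\left(-358364\right) \left(-88206\right) + 381703\right)} = \frac{165534}{\left(-129142\right) \left(31609854984 + 381703\right)} = \frac{165534}{\left(-129142\right) 31610236687} = \frac{165534}{-4082209186232554} = 165534 \left(- \frac{1}{4082209186232554}\right) = - \frac{82767}{2041104593116277}$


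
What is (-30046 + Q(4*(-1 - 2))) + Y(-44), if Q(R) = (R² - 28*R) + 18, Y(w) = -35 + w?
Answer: -29627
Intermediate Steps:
Q(R) = 18 + R² - 28*R
(-30046 + Q(4*(-1 - 2))) + Y(-44) = (-30046 + (18 + (4*(-1 - 2))² - 112*(-1 - 2))) + (-35 - 44) = (-30046 + (18 + (4*(-3))² - 112*(-3))) - 79 = (-30046 + (18 + (-12)² - 28*(-12))) - 79 = (-30046 + (18 + 144 + 336)) - 79 = (-30046 + 498) - 79 = -29548 - 79 = -29627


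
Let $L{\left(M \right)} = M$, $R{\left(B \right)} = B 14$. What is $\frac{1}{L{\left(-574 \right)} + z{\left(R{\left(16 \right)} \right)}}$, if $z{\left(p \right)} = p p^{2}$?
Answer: $\frac{1}{11238850} \approx 8.8977 \cdot 10^{-8}$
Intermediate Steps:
$R{\left(B \right)} = 14 B$
$z{\left(p \right)} = p^{3}$
$\frac{1}{L{\left(-574 \right)} + z{\left(R{\left(16 \right)} \right)}} = \frac{1}{-574 + \left(14 \cdot 16\right)^{3}} = \frac{1}{-574 + 224^{3}} = \frac{1}{-574 + 11239424} = \frac{1}{11238850}$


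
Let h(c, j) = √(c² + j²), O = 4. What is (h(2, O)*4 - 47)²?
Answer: 2529 - 752*√5 ≈ 847.48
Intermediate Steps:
(h(2, O)*4 - 47)² = (√(2² + 4²)*4 - 47)² = (√(4 + 16)*4 - 47)² = (√20*4 - 47)² = ((2*√5)*4 - 47)² = (8*√5 - 47)² = (-47 + 8*√5)²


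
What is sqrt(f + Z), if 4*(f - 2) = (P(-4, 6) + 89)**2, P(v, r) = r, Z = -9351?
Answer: 7*I*sqrt(579)/2 ≈ 84.219*I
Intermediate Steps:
f = 9033/4 (f = 2 + (6 + 89)**2/4 = 2 + (1/4)*95**2 = 2 + (1/4)*9025 = 2 + 9025/4 = 9033/4 ≈ 2258.3)
sqrt(f + Z) = sqrt(9033/4 - 9351) = sqrt(-28371/4) = 7*I*sqrt(579)/2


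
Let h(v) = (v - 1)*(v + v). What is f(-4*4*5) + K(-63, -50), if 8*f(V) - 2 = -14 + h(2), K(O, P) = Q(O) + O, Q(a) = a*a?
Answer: 3905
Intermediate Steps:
h(v) = 2*v*(-1 + v) (h(v) = (-1 + v)*(2*v) = 2*v*(-1 + v))
Q(a) = a²
K(O, P) = O + O² (K(O, P) = O² + O = O + O²)
f(V) = -1 (f(V) = ¼ + (-14 + 2*2*(-1 + 2))/8 = ¼ + (-14 + 2*2*1)/8 = ¼ + (-14 + 4)/8 = ¼ + (⅛)*(-10) = ¼ - 5/4 = -1)
f(-4*4*5) + K(-63, -50) = -1 - 63*(1 - 63) = -1 - 63*(-62) = -1 + 3906 = 3905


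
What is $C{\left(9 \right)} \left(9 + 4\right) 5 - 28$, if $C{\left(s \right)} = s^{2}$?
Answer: $5237$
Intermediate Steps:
$C{\left(9 \right)} \left(9 + 4\right) 5 - 28 = 9^{2} \left(9 + 4\right) 5 - 28 = 81 \cdot 13 \cdot 5 - 28 = 81 \cdot 65 - 28 = 5265 - 28 = 5237$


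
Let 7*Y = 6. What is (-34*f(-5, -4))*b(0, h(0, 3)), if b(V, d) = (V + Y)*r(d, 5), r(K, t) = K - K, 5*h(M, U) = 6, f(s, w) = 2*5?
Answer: 0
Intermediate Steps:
Y = 6/7 (Y = (⅐)*6 = 6/7 ≈ 0.85714)
f(s, w) = 10
h(M, U) = 6/5 (h(M, U) = (⅕)*6 = 6/5)
r(K, t) = 0
b(V, d) = 0 (b(V, d) = (V + 6/7)*0 = (6/7 + V)*0 = 0)
(-34*f(-5, -4))*b(0, h(0, 3)) = -34*10*0 = -340*0 = 0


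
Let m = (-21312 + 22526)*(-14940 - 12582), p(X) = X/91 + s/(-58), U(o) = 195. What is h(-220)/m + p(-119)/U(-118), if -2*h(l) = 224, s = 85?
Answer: -5820617839/409376952270 ≈ -0.014218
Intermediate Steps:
h(l) = -112 (h(l) = -½*224 = -112)
p(X) = -85/58 + X/91 (p(X) = X/91 + 85/(-58) = X*(1/91) + 85*(-1/58) = X/91 - 85/58 = -85/58 + X/91)
m = -33411708 (m = 1214*(-27522) = -33411708)
h(-220)/m + p(-119)/U(-118) = -112/(-33411708) + (-85/58 + (1/91)*(-119))/195 = -112*(-1/33411708) + (-85/58 - 17/13)*(1/195) = 28/8352927 - 2091/754*1/195 = 28/8352927 - 697/49010 = -5820617839/409376952270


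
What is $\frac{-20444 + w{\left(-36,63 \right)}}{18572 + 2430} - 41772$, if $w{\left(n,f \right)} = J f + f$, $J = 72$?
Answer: $- \frac{877311389}{21002} \approx -41773.0$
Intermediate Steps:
$w{\left(n,f \right)} = 73 f$ ($w{\left(n,f \right)} = 72 f + f = 73 f$)
$\frac{-20444 + w{\left(-36,63 \right)}}{18572 + 2430} - 41772 = \frac{-20444 + 73 \cdot 63}{18572 + 2430} - 41772 = \frac{-20444 + 4599}{21002} - 41772 = \left(-15845\right) \frac{1}{21002} - 41772 = - \frac{15845}{21002} - 41772 = - \frac{877311389}{21002}$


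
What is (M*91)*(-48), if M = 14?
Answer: -61152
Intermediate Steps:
(M*91)*(-48) = (14*91)*(-48) = 1274*(-48) = -61152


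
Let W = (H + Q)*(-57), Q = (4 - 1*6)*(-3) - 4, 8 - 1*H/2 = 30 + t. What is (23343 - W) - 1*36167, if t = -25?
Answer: -12368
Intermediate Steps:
H = 6 (H = 16 - 2*(30 - 25) = 16 - 2*5 = 16 - 10 = 6)
Q = 2 (Q = (4 - 6)*(-3) - 4 = -2*(-3) - 4 = 6 - 4 = 2)
W = -456 (W = (6 + 2)*(-57) = 8*(-57) = -456)
(23343 - W) - 1*36167 = (23343 - 1*(-456)) - 1*36167 = (23343 + 456) - 36167 = 23799 - 36167 = -12368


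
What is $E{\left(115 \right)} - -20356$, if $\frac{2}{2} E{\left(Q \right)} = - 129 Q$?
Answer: $5521$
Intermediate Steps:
$E{\left(Q \right)} = - 129 Q$
$E{\left(115 \right)} - -20356 = \left(-129\right) 115 - -20356 = -14835 + 20356 = 5521$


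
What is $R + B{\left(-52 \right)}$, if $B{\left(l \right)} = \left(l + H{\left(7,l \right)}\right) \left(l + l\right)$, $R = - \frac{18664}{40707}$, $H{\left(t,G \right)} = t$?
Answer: $\frac{190490096}{40707} \approx 4679.5$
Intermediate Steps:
$R = - \frac{18664}{40707}$ ($R = \left(-18664\right) \frac{1}{40707} = - \frac{18664}{40707} \approx -0.4585$)
$B{\left(l \right)} = 2 l \left(7 + l\right)$ ($B{\left(l \right)} = \left(l + 7\right) \left(l + l\right) = \left(7 + l\right) 2 l = 2 l \left(7 + l\right)$)
$R + B{\left(-52 \right)} = - \frac{18664}{40707} + 2 \left(-52\right) \left(7 - 52\right) = - \frac{18664}{40707} + 2 \left(-52\right) \left(-45\right) = - \frac{18664}{40707} + 4680 = \frac{190490096}{40707}$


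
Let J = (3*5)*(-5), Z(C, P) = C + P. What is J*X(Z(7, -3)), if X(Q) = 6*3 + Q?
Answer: -1650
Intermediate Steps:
X(Q) = 18 + Q
J = -75 (J = 15*(-5) = -75)
J*X(Z(7, -3)) = -75*(18 + (7 - 3)) = -75*(18 + 4) = -75*22 = -1650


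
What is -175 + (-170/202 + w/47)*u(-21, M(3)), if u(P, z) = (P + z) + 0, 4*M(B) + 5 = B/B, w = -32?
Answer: -671731/4747 ≈ -141.51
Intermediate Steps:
M(B) = -1 (M(B) = -5/4 + (B/B)/4 = -5/4 + (1/4)*1 = -5/4 + 1/4 = -1)
u(P, z) = P + z
-175 + (-170/202 + w/47)*u(-21, M(3)) = -175 + (-170/202 - 32/47)*(-21 - 1) = -175 + (-170*1/202 - 32*1/47)*(-22) = -175 + (-85/101 - 32/47)*(-22) = -175 - 7227/4747*(-22) = -175 + 158994/4747 = -671731/4747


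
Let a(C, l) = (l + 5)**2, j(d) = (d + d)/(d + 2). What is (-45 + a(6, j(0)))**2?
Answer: 400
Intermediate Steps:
j(d) = 2*d/(2 + d) (j(d) = (2*d)/(2 + d) = 2*d/(2 + d))
a(C, l) = (5 + l)**2
(-45 + a(6, j(0)))**2 = (-45 + (5 + 2*0/(2 + 0))**2)**2 = (-45 + (5 + 2*0/2)**2)**2 = (-45 + (5 + 2*0*(1/2))**2)**2 = (-45 + (5 + 0)**2)**2 = (-45 + 5**2)**2 = (-45 + 25)**2 = (-20)**2 = 400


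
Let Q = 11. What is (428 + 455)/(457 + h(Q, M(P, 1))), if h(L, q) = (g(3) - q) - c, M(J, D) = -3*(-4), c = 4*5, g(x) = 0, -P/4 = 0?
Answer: 883/425 ≈ 2.0776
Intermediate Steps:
P = 0 (P = -4*0 = 0)
c = 20
M(J, D) = 12
h(L, q) = -20 - q (h(L, q) = (0 - q) - 1*20 = -q - 20 = -20 - q)
(428 + 455)/(457 + h(Q, M(P, 1))) = (428 + 455)/(457 + (-20 - 1*12)) = 883/(457 + (-20 - 12)) = 883/(457 - 32) = 883/425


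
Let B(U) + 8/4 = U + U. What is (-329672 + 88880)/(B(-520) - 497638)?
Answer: 30099/62335 ≈ 0.48286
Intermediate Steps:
B(U) = -2 + 2*U (B(U) = -2 + (U + U) = -2 + 2*U)
(-329672 + 88880)/(B(-520) - 497638) = (-329672 + 88880)/((-2 + 2*(-520)) - 497638) = -240792/((-2 - 1040) - 497638) = -240792/(-1042 - 497638) = -240792/(-498680) = -240792*(-1/498680) = 30099/62335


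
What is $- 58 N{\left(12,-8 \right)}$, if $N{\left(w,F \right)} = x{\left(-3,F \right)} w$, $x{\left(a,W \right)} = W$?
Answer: $5568$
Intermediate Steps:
$N{\left(w,F \right)} = F w$
$- 58 N{\left(12,-8 \right)} = - 58 \left(\left(-8\right) 12\right) = \left(-58\right) \left(-96\right) = 5568$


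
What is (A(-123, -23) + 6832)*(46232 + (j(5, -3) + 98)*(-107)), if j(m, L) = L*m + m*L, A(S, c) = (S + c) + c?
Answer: 259563828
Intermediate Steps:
A(S, c) = S + 2*c
j(m, L) = 2*L*m (j(m, L) = L*m + L*m = 2*L*m)
(A(-123, -23) + 6832)*(46232 + (j(5, -3) + 98)*(-107)) = ((-123 + 2*(-23)) + 6832)*(46232 + (2*(-3)*5 + 98)*(-107)) = ((-123 - 46) + 6832)*(46232 + (-30 + 98)*(-107)) = (-169 + 6832)*(46232 + 68*(-107)) = 6663*(46232 - 7276) = 6663*38956 = 259563828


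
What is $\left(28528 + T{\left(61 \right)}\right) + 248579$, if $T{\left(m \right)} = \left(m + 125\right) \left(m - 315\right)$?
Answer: $229863$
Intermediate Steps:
$T{\left(m \right)} = \left(-315 + m\right) \left(125 + m\right)$ ($T{\left(m \right)} = \left(125 + m\right) \left(-315 + m\right) = \left(-315 + m\right) \left(125 + m\right)$)
$\left(28528 + T{\left(61 \right)}\right) + 248579 = \left(28528 - \left(50965 - 3721\right)\right) + 248579 = \left(28528 - 47244\right) + 248579 = -18716 + 248579 = 229863$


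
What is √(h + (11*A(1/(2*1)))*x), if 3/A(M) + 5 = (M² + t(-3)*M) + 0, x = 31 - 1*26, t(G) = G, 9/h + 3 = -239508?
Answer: I*√4206810723315/399185 ≈ 5.1381*I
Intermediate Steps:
h = -3/79837 (h = 9/(-3 - 239508) = 9/(-239511) = 9*(-1/239511) = -3/79837 ≈ -3.7577e-5)
x = 5 (x = 31 - 26 = 5)
A(M) = 3/(-5 + M² - 3*M) (A(M) = 3/(-5 + ((M² - 3*M) + 0)) = 3/(-5 + (M² - 3*M)) = 3/(-5 + M² - 3*M))
√(h + (11*A(1/(2*1)))*x) = √(-3/79837 + (11*(3/(-5 + (1/(2*1))² - 3/(2*1))))*5) = √(-3/79837 + (11*(3/(-5 + (1/2)² - 3/2)))*5) = √(-3/79837 + (11*(3/(-5 + (½)² - 3*½)))*5) = √(-3/79837 + (11*(3/(-5 + ¼ - 3/2)))*5) = √(-3/79837 + (11*(3/(-25/4)))*5) = √(-3/79837 + (11*(3*(-4/25)))*5) = √(-3/79837 + (11*(-12/25))*5) = √(-3/79837 - 132/25*5) = √(-3/79837 - 132/5) = √(-10538499/399185) = I*√4206810723315/399185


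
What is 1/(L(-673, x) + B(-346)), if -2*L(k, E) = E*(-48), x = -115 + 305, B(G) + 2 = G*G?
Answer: 1/124274 ≈ 8.0467e-6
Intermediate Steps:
B(G) = -2 + G² (B(G) = -2 + G*G = -2 + G²)
x = 190
L(k, E) = 24*E (L(k, E) = -E*(-48)/2 = -(-24)*E = 24*E)
1/(L(-673, x) + B(-346)) = 1/(24*190 + (-2 + (-346)²)) = 1/(4560 + (-2 + 119716)) = 1/(4560 + 119714) = 1/124274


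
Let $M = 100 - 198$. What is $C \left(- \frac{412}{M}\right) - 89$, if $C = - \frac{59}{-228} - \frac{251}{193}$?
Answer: $- \frac{100672345}{1078098} \approx -93.38$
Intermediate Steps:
$M = -98$
$C = - \frac{45841}{44004}$ ($C = \left(-59\right) \left(- \frac{1}{228}\right) - \frac{251}{193} = \frac{59}{228} - \frac{251}{193} = - \frac{45841}{44004} \approx -1.0417$)
$C \left(- \frac{412}{M}\right) - 89 = - \frac{45841 \left(- \frac{412}{-98}\right)}{44004} - 89 = - \frac{45841 \left(\left(-412\right) \left(- \frac{1}{98}\right)\right)}{44004} - 89 = \left(- \frac{45841}{44004}\right) \frac{206}{49} - 89 = - \frac{4721623}{1078098} - 89 = - \frac{100672345}{1078098}$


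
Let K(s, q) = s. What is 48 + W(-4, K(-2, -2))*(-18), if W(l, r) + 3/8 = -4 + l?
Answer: 795/4 ≈ 198.75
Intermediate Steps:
W(l, r) = -35/8 + l (W(l, r) = -3/8 + (-4 + l) = -35/8 + l)
48 + W(-4, K(-2, -2))*(-18) = 48 + (-35/8 - 4)*(-18) = 48 - 67/8*(-18) = 48 + 603/4 = 795/4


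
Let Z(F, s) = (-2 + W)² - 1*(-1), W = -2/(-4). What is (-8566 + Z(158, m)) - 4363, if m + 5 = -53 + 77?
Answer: -51703/4 ≈ -12926.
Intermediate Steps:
W = ½ (W = -2*(-¼) = ½ ≈ 0.50000)
m = 19 (m = -5 + (-53 + 77) = -5 + 24 = 19)
Z(F, s) = 13/4 (Z(F, s) = (-2 + ½)² - 1*(-1) = (-3/2)² + 1 = 9/4 + 1 = 13/4)
(-8566 + Z(158, m)) - 4363 = (-8566 + 13/4) - 4363 = -34251/4 - 4363 = -51703/4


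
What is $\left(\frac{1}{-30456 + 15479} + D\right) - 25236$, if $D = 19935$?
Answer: $- \frac{79393078}{14977} \approx -5301.0$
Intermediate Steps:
$\left(\frac{1}{-30456 + 15479} + D\right) - 25236 = \left(\frac{1}{-30456 + 15479} + 19935\right) - 25236 = \left(\frac{1}{-14977} + 19935\right) - 25236 = \left(- \frac{1}{14977} + 19935\right) - 25236 = \frac{298566494}{14977} - 25236 = - \frac{79393078}{14977}$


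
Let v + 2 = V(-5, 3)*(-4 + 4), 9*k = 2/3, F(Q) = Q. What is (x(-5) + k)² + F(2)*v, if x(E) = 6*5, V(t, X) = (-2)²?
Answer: 656428/729 ≈ 900.45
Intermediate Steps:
V(t, X) = 4
x(E) = 30
k = 2/27 (k = (2/3)/9 = (2*(⅓))/9 = (⅑)*(⅔) = 2/27 ≈ 0.074074)
v = -2 (v = -2 + 4*(-4 + 4) = -2 + 4*0 = -2 + 0 = -2)
(x(-5) + k)² + F(2)*v = (30 + 2/27)² + 2*(-2) = (812/27)² - 4 = 659344/729 - 4 = 656428/729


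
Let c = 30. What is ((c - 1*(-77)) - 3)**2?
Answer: 10816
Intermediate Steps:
((c - 1*(-77)) - 3)**2 = ((30 - 1*(-77)) - 3)**2 = ((30 + 77) - 3)**2 = (107 - 3)**2 = 104**2 = 10816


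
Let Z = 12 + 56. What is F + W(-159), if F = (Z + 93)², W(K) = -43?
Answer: 25878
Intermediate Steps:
Z = 68
F = 25921 (F = (68 + 93)² = 161² = 25921)
F + W(-159) = 25921 - 43 = 25878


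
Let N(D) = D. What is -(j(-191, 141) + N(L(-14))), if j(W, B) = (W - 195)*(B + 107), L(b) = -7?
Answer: 95735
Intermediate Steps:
j(W, B) = (-195 + W)*(107 + B)
-(j(-191, 141) + N(L(-14))) = -((-20865 - 195*141 + 107*(-191) + 141*(-191)) - 7) = -((-20865 - 27495 - 20437 - 26931) - 7) = -(-95728 - 7) = -1*(-95735) = 95735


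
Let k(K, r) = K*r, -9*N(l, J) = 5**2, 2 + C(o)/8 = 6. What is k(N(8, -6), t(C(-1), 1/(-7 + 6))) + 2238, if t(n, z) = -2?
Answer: 20192/9 ≈ 2243.6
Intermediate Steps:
C(o) = 32 (C(o) = -16 + 8*6 = -16 + 48 = 32)
N(l, J) = -25/9 (N(l, J) = -1/9*5**2 = -1/9*25 = -25/9)
k(N(8, -6), t(C(-1), 1/(-7 + 6))) + 2238 = -25/9*(-2) + 2238 = 50/9 + 2238 = 20192/9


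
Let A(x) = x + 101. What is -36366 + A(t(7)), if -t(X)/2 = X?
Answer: -36279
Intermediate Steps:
t(X) = -2*X
A(x) = 101 + x
-36366 + A(t(7)) = -36366 + (101 - 2*7) = -36366 + (101 - 14) = -36366 + 87 = -36279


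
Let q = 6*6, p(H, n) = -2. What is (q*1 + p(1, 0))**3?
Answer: 39304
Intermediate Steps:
q = 36
(q*1 + p(1, 0))**3 = (36*1 - 2)**3 = (36 - 2)**3 = 34**3 = 39304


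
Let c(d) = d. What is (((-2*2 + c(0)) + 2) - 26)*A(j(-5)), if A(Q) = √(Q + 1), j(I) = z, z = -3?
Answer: -28*I*√2 ≈ -39.598*I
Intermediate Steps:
j(I) = -3
A(Q) = √(1 + Q)
(((-2*2 + c(0)) + 2) - 26)*A(j(-5)) = (((-2*2 + 0) + 2) - 26)*√(1 - 3) = (((-4 + 0) + 2) - 26)*√(-2) = ((-4 + 2) - 26)*(I*√2) = (-2 - 26)*(I*√2) = -28*I*√2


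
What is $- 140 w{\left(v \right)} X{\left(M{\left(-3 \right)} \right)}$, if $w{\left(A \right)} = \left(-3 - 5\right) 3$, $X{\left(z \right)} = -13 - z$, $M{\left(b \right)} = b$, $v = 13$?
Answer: $-33600$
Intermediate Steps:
$w{\left(A \right)} = -24$ ($w{\left(A \right)} = \left(-8\right) 3 = -24$)
$- 140 w{\left(v \right)} X{\left(M{\left(-3 \right)} \right)} = \left(-140\right) \left(-24\right) \left(-13 - -3\right) = 3360 \left(-13 + 3\right) = 3360 \left(-10\right) = -33600$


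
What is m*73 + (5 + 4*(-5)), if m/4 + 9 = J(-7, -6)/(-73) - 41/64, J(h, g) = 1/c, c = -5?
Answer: -226341/80 ≈ -2829.3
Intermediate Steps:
J(h, g) = -1/5 (J(h, g) = 1/(-5) = 1*(-1/5) = -1/5)
m = -225141/5840 (m = -36 + 4*(-1/5/(-73) - 41/64) = -36 + 4*(-1/5*(-1/73) - 41*1/64) = -36 + 4*(1/365 - 41/64) = -36 + 4*(-14901/23360) = -36 - 14901/5840 = -225141/5840 ≈ -38.552)
m*73 + (5 + 4*(-5)) = -225141/5840*73 + (5 + 4*(-5)) = -225141/80 + (5 - 20) = -225141/80 - 15 = -226341/80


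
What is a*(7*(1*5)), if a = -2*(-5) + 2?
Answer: 420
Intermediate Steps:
a = 12 (a = 10 + 2 = 12)
a*(7*(1*5)) = 12*(7*(1*5)) = 12*(7*5) = 12*35 = 420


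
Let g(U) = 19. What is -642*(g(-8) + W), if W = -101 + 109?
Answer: -17334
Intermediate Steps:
W = 8
-642*(g(-8) + W) = -642*(19 + 8) = -642*27 = -17334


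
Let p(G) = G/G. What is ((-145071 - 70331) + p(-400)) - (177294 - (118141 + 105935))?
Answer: -168619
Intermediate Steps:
p(G) = 1
((-145071 - 70331) + p(-400)) - (177294 - (118141 + 105935)) = ((-145071 - 70331) + 1) - (177294 - (118141 + 105935)) = (-215402 + 1) - (177294 - 1*224076) = -215401 - (177294 - 224076) = -215401 - 1*(-46782) = -215401 + 46782 = -168619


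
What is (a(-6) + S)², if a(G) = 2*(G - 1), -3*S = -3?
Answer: 169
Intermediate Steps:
S = 1 (S = -⅓*(-3) = 1)
a(G) = -2 + 2*G (a(G) = 2*(-1 + G) = -2 + 2*G)
(a(-6) + S)² = ((-2 + 2*(-6)) + 1)² = ((-2 - 12) + 1)² = (-14 + 1)² = (-13)² = 169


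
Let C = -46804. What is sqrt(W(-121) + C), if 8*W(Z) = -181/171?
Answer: I*sqrt(2433066014)/228 ≈ 216.34*I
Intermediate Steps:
W(Z) = -181/1368 (W(Z) = (-181/171)/8 = (-181*1/171)/8 = (1/8)*(-181/171) = -181/1368)
sqrt(W(-121) + C) = sqrt(-181/1368 - 46804) = sqrt(-64028053/1368) = I*sqrt(2433066014)/228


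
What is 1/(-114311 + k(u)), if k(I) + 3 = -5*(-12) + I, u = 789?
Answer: -1/113465 ≈ -8.8133e-6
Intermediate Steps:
k(I) = 57 + I (k(I) = -3 + (-5*(-12) + I) = -3 + (60 + I) = 57 + I)
1/(-114311 + k(u)) = 1/(-114311 + (57 + 789)) = 1/(-114311 + 846) = 1/(-113465) = -1/113465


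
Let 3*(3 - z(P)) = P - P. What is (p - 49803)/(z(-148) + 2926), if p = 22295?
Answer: -27508/2929 ≈ -9.3916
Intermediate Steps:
z(P) = 3 (z(P) = 3 - (P - P)/3 = 3 - ⅓*0 = 3 + 0 = 3)
(p - 49803)/(z(-148) + 2926) = (22295 - 49803)/(3 + 2926) = -27508/2929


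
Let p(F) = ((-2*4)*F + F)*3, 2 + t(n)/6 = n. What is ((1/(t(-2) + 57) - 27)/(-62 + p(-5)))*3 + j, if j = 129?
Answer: 60127/473 ≈ 127.12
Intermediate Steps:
t(n) = -12 + 6*n
p(F) = -21*F (p(F) = (-8*F + F)*3 = -7*F*3 = -21*F)
((1/(t(-2) + 57) - 27)/(-62 + p(-5)))*3 + j = ((1/((-12 + 6*(-2)) + 57) - 27)/(-62 - 21*(-5)))*3 + 129 = ((1/((-12 - 12) + 57) - 27)/(-62 + 105))*3 + 129 = ((1/(-24 + 57) - 27)/43)*3 + 129 = ((1/33 - 27)*(1/43))*3 + 129 = -890/33*1/43*3 + 129 = -890/1419*3 + 129 = -890/473 + 129 = 60127/473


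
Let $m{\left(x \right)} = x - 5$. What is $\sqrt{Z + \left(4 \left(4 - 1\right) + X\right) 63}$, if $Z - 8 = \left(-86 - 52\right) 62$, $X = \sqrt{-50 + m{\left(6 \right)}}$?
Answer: $\sqrt{-7792 + 441 i} \approx 2.497 + 88.308 i$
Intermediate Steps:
$m{\left(x \right)} = -5 + x$
$X = 7 i$ ($X = \sqrt{-50 + \left(-5 + 6\right)} = \sqrt{-50 + 1} = \sqrt{-49} = 7 i \approx 7.0 i$)
$Z = -8548$ ($Z = 8 + \left(-86 - 52\right) 62 = 8 - 8556 = -8548$)
$\sqrt{Z + \left(4 \left(4 - 1\right) + X\right) 63} = \sqrt{-8548 + \left(4 \left(4 - 1\right) + 7 i\right) 63} = \sqrt{-8548 + \left(4 \cdot 3 + 7 i\right) 63} = \sqrt{-8548 + \left(12 + 7 i\right) 63} = \sqrt{-8548 + \left(756 + 441 i\right)} = \sqrt{-7792 + 441 i}$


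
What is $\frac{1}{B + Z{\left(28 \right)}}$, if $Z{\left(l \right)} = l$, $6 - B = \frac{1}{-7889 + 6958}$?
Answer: $\frac{931}{31655} \approx 0.029411$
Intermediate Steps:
$B = \frac{5587}{931}$ ($B = 6 - \frac{1}{-7889 + 6958} = 6 - \frac{1}{-931} = 6 - - \frac{1}{931} = 6 + \frac{1}{931} = \frac{5587}{931} \approx 6.0011$)
$\frac{1}{B + Z{\left(28 \right)}} = \frac{1}{\frac{5587}{931} + 28} = \frac{1}{\frac{31655}{931}} = \frac{931}{31655}$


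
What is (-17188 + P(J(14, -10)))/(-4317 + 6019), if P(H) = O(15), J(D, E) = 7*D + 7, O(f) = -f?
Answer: -17203/1702 ≈ -10.108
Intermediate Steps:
J(D, E) = 7 + 7*D
P(H) = -15 (P(H) = -1*15 = -15)
(-17188 + P(J(14, -10)))/(-4317 + 6019) = (-17188 - 15)/(-4317 + 6019) = -17203/1702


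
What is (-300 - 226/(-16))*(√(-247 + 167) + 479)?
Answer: -1095473/8 - 2287*I*√5/2 ≈ -1.3693e+5 - 2556.9*I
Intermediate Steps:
(-300 - 226/(-16))*(√(-247 + 167) + 479) = (-300 - 226*(-1/16))*(√(-80) + 479) = (-300 + 113/8)*(4*I*√5 + 479) = -2287*(479 + 4*I*√5)/8 = -1095473/8 - 2287*I*√5/2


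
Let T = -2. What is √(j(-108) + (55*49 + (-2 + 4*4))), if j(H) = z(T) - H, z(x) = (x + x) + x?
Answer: √2811 ≈ 53.019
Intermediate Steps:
z(x) = 3*x (z(x) = 2*x + x = 3*x)
j(H) = -6 - H (j(H) = 3*(-2) - H = -6 - H)
√(j(-108) + (55*49 + (-2 + 4*4))) = √((-6 - 1*(-108)) + (55*49 + (-2 + 4*4))) = √((-6 + 108) + (2695 + (-2 + 16))) = √(102 + (2695 + 14)) = √(102 + 2709) = √2811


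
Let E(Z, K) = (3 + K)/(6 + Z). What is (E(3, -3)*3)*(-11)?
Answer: 0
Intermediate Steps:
E(Z, K) = (3 + K)/(6 + Z)
(E(3, -3)*3)*(-11) = (((3 - 3)/(6 + 3))*3)*(-11) = ((0/9)*3)*(-11) = (((⅑)*0)*3)*(-11) = (0*3)*(-11) = 0*(-11) = 0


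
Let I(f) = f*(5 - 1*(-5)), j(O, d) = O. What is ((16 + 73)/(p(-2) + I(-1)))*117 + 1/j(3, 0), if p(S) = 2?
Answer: -31231/24 ≈ -1301.3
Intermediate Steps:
I(f) = 10*f (I(f) = f*(5 + 5) = f*10 = 10*f)
((16 + 73)/(p(-2) + I(-1)))*117 + 1/j(3, 0) = ((16 + 73)/(2 + 10*(-1)))*117 + 1/3 = (89/(2 - 10))*117 + 1/3 = (89/(-8))*117 + 1/3 = (89*(-1/8))*117 + 1/3 = -89/8*117 + 1/3 = -10413/8 + 1/3 = -31231/24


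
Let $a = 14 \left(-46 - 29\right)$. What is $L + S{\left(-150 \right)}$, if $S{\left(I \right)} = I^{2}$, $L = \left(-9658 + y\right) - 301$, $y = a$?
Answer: $11491$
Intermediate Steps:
$a = -1050$ ($a = 14 \left(-75\right) = -1050$)
$y = -1050$
$L = -11009$ ($L = \left(-9658 - 1050\right) - 301 = -10708 - 301 = -11009$)
$L + S{\left(-150 \right)} = -11009 + \left(-150\right)^{2} = -11009 + 22500 = 11491$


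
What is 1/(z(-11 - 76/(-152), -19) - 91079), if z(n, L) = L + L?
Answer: -1/91117 ≈ -1.0975e-5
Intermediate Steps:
z(n, L) = 2*L
1/(z(-11 - 76/(-152), -19) - 91079) = 1/(2*(-19) - 91079) = 1/(-38 - 91079) = 1/(-91117) = -1/91117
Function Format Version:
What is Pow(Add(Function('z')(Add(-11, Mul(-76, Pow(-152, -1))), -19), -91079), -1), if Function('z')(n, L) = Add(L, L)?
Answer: Rational(-1, 91117) ≈ -1.0975e-5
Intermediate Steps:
Function('z')(n, L) = Mul(2, L)
Pow(Add(Function('z')(Add(-11, Mul(-76, Pow(-152, -1))), -19), -91079), -1) = Pow(Add(Mul(2, -19), -91079), -1) = Pow(Add(-38, -91079), -1) = Pow(-91117, -1) = Rational(-1, 91117)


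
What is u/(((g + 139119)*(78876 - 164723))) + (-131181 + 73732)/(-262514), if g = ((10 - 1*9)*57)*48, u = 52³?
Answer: 99938146419079/456692837589870 ≈ 0.21883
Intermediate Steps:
u = 140608
g = 2736 (g = ((10 - 9)*57)*48 = (1*57)*48 = 57*48 = 2736)
u/(((g + 139119)*(78876 - 164723))) + (-131181 + 73732)/(-262514) = 140608/(((2736 + 139119)*(78876 - 164723))) + (-131181 + 73732)/(-262514) = 140608/((141855*(-85847))) - 57449*(-1/262514) = 140608/(-12177826185) + 8207/37502 = 140608*(-1/12177826185) + 8207/37502 = -140608/12177826185 + 8207/37502 = 99938146419079/456692837589870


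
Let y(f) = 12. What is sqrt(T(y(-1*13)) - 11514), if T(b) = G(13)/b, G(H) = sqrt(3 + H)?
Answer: I*sqrt(103623)/3 ≈ 107.3*I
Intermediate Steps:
T(b) = 4/b (T(b) = sqrt(3 + 13)/b = sqrt(16)/b = 4/b)
sqrt(T(y(-1*13)) - 11514) = sqrt(4/12 - 11514) = sqrt(4*(1/12) - 11514) = sqrt(1/3 - 11514) = sqrt(-34541/3) = I*sqrt(103623)/3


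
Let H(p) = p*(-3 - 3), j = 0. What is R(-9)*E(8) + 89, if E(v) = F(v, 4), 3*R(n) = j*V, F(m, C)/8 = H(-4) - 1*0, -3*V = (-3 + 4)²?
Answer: 89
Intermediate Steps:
H(p) = -6*p (H(p) = p*(-6) = -6*p)
V = -⅓ (V = -(-3 + 4)²/3 = -⅓*1² = -⅓*1 = -⅓ ≈ -0.33333)
F(m, C) = 192 (F(m, C) = 8*(-6*(-4) - 1*0) = 8*(24 + 0) = 8*24 = 192)
R(n) = 0 (R(n) = (0*(-⅓))/3 = (⅓)*0 = 0)
E(v) = 192
R(-9)*E(8) + 89 = 0*192 + 89 = 0 + 89 = 89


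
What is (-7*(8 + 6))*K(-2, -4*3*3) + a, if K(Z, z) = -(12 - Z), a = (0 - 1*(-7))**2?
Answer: 1421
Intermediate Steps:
a = 49 (a = (0 + 7)**2 = 7**2 = 49)
K(Z, z) = -12 + Z
(-7*(8 + 6))*K(-2, -4*3*3) + a = (-7*(8 + 6))*(-12 - 2) + 49 = -7*14*(-14) + 49 = -98*(-14) + 49 = 1372 + 49 = 1421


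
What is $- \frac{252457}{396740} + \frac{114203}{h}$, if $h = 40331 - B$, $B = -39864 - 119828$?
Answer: $- \frac{5188308291}{79357125020} \approx -0.065379$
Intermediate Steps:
$B = -159692$
$h = 200023$ ($h = 40331 - -159692 = 40331 + 159692 = 200023$)
$- \frac{252457}{396740} + \frac{114203}{h} = - \frac{252457}{396740} + \frac{114203}{200023} = - \frac{5188308291}{79357125020}$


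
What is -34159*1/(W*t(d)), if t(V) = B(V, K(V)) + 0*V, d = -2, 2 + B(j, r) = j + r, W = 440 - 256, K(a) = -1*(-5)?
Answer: -34159/184 ≈ -185.65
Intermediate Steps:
K(a) = 5
W = 184
B(j, r) = -2 + j + r (B(j, r) = -2 + (j + r) = -2 + j + r)
t(V) = 3 + V (t(V) = (-2 + V + 5) + 0*V = (3 + V) + 0 = 3 + V)
-34159*1/(W*t(d)) = -34159*1/(184*(3 - 2)) = -34159/(184*1) = -34159/184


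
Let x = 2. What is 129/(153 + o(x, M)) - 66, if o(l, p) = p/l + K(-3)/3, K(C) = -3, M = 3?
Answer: -20004/307 ≈ -65.160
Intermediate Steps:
o(l, p) = -1 + p/l (o(l, p) = p/l - 3/3 = p/l - 3*⅓ = p/l - 1 = -1 + p/l)
129/(153 + o(x, M)) - 66 = 129/(153 + (3 - 1*2)/2) - 66 = 129/(153 + (3 - 2)/2) - 66 = 129/(153 + (½)*1) - 66 = 129/(153 + ½) - 66 = 129/(307/2) - 66 = 129*(2/307) - 66 = 258/307 - 66 = -20004/307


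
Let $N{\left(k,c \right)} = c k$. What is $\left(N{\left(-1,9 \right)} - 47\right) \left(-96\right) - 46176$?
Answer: $-40800$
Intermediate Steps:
$\left(N{\left(-1,9 \right)} - 47\right) \left(-96\right) - 46176 = \left(9 \left(-1\right) - 47\right) \left(-96\right) - 46176 = \left(-9 - 47\right) \left(-96\right) - 46176 = \left(-56\right) \left(-96\right) - 46176 = 5376 - 46176 = -40800$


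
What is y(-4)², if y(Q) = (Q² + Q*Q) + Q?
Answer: 784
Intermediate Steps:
y(Q) = Q + 2*Q² (y(Q) = (Q² + Q²) + Q = 2*Q² + Q = Q + 2*Q²)
y(-4)² = (-4*(1 + 2*(-4)))² = (-4*(1 - 8))² = (-4*(-7))² = 28² = 784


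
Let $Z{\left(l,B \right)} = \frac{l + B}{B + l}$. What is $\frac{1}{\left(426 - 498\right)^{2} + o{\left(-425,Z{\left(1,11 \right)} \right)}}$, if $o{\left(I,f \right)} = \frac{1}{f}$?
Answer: $\frac{1}{5185} \approx 0.00019286$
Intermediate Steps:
$Z{\left(l,B \right)} = 1$ ($Z{\left(l,B \right)} = \frac{B + l}{B + l} = 1$)
$\frac{1}{\left(426 - 498\right)^{2} + o{\left(-425,Z{\left(1,11 \right)} \right)}} = \frac{1}{\left(426 - 498\right)^{2} + 1^{-1}} = \frac{1}{\left(-72\right)^{2} + 1} = \frac{1}{5184 + 1} = \frac{1}{5185}$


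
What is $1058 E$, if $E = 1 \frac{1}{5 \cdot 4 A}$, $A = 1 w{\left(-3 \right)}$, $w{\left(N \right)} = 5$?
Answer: $\frac{529}{50} \approx 10.58$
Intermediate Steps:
$A = 5$ ($A = 1 \cdot 5 = 5$)
$E = \frac{1}{100}$ ($E = 1 \frac{1}{5 \cdot 4 \cdot 5} = 1 \frac{1}{20 \cdot 5} = 1 \cdot \frac{1}{100} = \frac{1}{100} \approx 0.01$)
$1058 E = 1058 \cdot \frac{1}{100} = \frac{529}{50}$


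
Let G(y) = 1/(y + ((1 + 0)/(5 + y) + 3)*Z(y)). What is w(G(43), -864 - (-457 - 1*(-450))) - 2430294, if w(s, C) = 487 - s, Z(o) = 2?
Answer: -2859882863/1177 ≈ -2.4298e+6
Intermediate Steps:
G(y) = 1/(6 + y + 2/(5 + y)) (G(y) = 1/(y + ((1 + 0)/(5 + y) + 3)*2) = 1/(y + (1/(5 + y) + 3)*2) = 1/(y + (3 + 1/(5 + y))*2) = 1/(y + (6 + 2/(5 + y))) = 1/(6 + y + 2/(5 + y)))
w(G(43), -864 - (-457 - 1*(-450))) - 2430294 = (487 - (5 + 43)/(32 + 43² + 11*43)) - 2430294 = (487 - 48/(32 + 1849 + 473)) - 2430294 = (487 - 48/2354) - 2430294 = (487 - 1*24/1177) - 2430294 = (487 - 24/1177) - 2430294 = 573175/1177 - 2430294 = -2859882863/1177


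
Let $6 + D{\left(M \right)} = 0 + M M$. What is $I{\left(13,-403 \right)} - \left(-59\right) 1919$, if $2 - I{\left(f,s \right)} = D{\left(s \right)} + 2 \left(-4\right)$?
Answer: $-49172$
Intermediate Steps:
$D{\left(M \right)} = -6 + M^{2}$ ($D{\left(M \right)} = -6 + \left(0 + M M\right) = -6 + \left(0 + M^{2}\right) = -6 + M^{2}$)
$I{\left(f,s \right)} = 16 - s^{2}$ ($I{\left(f,s \right)} = 2 - \left(\left(-6 + s^{2}\right) + 2 \left(-4\right)\right) = 2 - \left(\left(-6 + s^{2}\right) - 8\right) = 2 - \left(-14 + s^{2}\right) = 16 - s^{2}$)
$I{\left(13,-403 \right)} - \left(-59\right) 1919 = \left(16 - \left(-403\right)^{2}\right) - \left(-59\right) 1919 = \left(16 - 162409\right) - -113221 = \left(16 - 162409\right) + 113221 = -162393 + 113221 = -49172$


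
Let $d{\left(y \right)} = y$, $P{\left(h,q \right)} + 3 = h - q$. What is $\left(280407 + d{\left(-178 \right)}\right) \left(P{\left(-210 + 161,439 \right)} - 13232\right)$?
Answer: $-3845582567$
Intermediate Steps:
$P{\left(h,q \right)} = -3 + h - q$ ($P{\left(h,q \right)} = -3 + \left(h - q\right) = -3 + h - q$)
$\left(280407 + d{\left(-178 \right)}\right) \left(P{\left(-210 + 161,439 \right)} - 13232\right) = \left(280407 - 178\right) \left(\left(-3 + \left(-210 + 161\right) - 439\right) - 13232\right) = 280229 \left(\left(-3 - 49 - 439\right) - 13232\right) = 280229 \left(-491 - 13232\right) = 280229 \left(-13723\right) = -3845582567$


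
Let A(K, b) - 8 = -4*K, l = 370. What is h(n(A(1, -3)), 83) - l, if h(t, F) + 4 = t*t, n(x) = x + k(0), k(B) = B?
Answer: -358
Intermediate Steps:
A(K, b) = 8 - 4*K
n(x) = x (n(x) = x + 0 = x)
h(t, F) = -4 + t² (h(t, F) = -4 + t*t = -4 + t²)
h(n(A(1, -3)), 83) - l = (-4 + (8 - 4*1)²) - 1*370 = (-4 + (8 - 4)²) - 370 = (-4 + 4²) - 370 = (-4 + 16) - 370 = 12 - 370 = -358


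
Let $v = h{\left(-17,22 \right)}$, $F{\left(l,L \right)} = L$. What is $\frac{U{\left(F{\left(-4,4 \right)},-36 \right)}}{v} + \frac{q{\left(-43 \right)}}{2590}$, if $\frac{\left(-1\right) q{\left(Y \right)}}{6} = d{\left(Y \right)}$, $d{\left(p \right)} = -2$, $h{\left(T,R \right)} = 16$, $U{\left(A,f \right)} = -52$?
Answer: $- \frac{16811}{5180} \approx -3.2454$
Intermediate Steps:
$q{\left(Y \right)} = 12$ ($q{\left(Y \right)} = \left(-6\right) \left(-2\right) = 12$)
$v = 16$
$\frac{U{\left(F{\left(-4,4 \right)},-36 \right)}}{v} + \frac{q{\left(-43 \right)}}{2590} = - \frac{52}{16} + \frac{12}{2590} = \left(-52\right) \frac{1}{16} + 12 \cdot \frac{1}{2590} = - \frac{13}{4} + \frac{6}{1295} = - \frac{16811}{5180}$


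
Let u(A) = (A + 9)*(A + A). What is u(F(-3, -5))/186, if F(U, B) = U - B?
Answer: 22/93 ≈ 0.23656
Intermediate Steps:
u(A) = 2*A*(9 + A) (u(A) = (9 + A)*(2*A) = 2*A*(9 + A))
u(F(-3, -5))/186 = (2*(-3 - 1*(-5))*(9 + (-3 - 1*(-5))))/186 = (2*(-3 + 5)*(9 + (-3 + 5)))*(1/186) = (2*2*(9 + 2))*(1/186) = (2*2*11)*(1/186) = 44*(1/186) = 22/93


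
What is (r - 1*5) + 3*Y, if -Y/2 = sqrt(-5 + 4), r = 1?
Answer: -4 - 6*I ≈ -4.0 - 6.0*I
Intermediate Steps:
Y = -2*I (Y = -2*sqrt(-5 + 4) = -2*I ≈ -2.0*I)
(r - 1*5) + 3*Y = (1 - 1*5) + 3*(-2*I) = (1 - 5) - 6*I = -4 - 6*I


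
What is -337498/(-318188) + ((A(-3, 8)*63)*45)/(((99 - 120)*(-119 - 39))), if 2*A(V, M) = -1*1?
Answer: 15923497/25136852 ≈ 0.63347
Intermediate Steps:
A(V, M) = -½ (A(V, M) = (-1*1)/2 = (½)*(-1) = -½)
-337498/(-318188) + ((A(-3, 8)*63)*45)/(((99 - 120)*(-119 - 39))) = -337498/(-318188) + (-½*63*45)/(((99 - 120)*(-119 - 39))) = -337498*(-1/318188) + (-63/2*45)/((-21*(-158))) = 168749/159094 - 2835/2/3318 = 168749/159094 - 2835/2*1/3318 = 168749/159094 - 135/316 = 15923497/25136852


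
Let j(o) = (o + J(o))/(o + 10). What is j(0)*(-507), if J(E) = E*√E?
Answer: 0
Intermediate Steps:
J(E) = E^(3/2)
j(o) = (o + o^(3/2))/(10 + o) (j(o) = (o + o^(3/2))/(o + 10) = (o + o^(3/2))/(10 + o))
j(0)*(-507) = ((0 + 0^(3/2))/(10 + 0))*(-507) = ((0 + 0)/10)*(-507) = ((⅒)*0)*(-507) = 0*(-507) = 0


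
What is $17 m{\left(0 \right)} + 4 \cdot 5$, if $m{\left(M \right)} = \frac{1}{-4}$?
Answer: $\frac{63}{4} \approx 15.75$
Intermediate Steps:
$m{\left(M \right)} = - \frac{1}{4}$
$17 m{\left(0 \right)} + 4 \cdot 5 = 17 \left(- \frac{1}{4}\right) + 4 \cdot 5 = - \frac{17}{4} + 20 = \frac{63}{4}$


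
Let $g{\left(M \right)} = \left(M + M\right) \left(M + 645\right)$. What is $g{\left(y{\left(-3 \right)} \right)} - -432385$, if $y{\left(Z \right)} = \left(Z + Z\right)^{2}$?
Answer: $481417$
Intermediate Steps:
$y{\left(Z \right)} = 4 Z^{2}$ ($y{\left(Z \right)} = \left(2 Z\right)^{2} = 4 Z^{2}$)
$g{\left(M \right)} = 2 M \left(645 + M\right)$
$g{\left(y{\left(-3 \right)} \right)} - -432385 = 2 \cdot 4 \left(-3\right)^{2} \left(645 + 4 \left(-3\right)^{2}\right) - -432385 = 2 \cdot 4 \cdot 9 \left(645 + 4 \cdot 9\right) + 432385 = 2 \cdot 36 \left(645 + 36\right) + 432385 = 2 \cdot 36 \cdot 681 + 432385 = 49032 + 432385 = 481417$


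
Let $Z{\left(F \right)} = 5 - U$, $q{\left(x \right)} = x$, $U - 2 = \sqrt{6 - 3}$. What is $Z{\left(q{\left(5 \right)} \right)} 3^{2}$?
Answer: $27 - 9 \sqrt{3} \approx 11.412$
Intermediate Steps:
$U = 2 + \sqrt{3}$ ($U = 2 + \sqrt{6 - 3} = 2 + \sqrt{3} \approx 3.7321$)
$Z{\left(F \right)} = 3 - \sqrt{3}$ ($Z{\left(F \right)} = 5 - \left(2 + \sqrt{3}\right) = 3 - \sqrt{3}$)
$Z{\left(q{\left(5 \right)} \right)} 3^{2} = \left(3 - \sqrt{3}\right) 3^{2} = \left(3 - \sqrt{3}\right) 9 = 27 - 9 \sqrt{3}$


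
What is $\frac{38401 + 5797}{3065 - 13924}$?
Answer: $- \frac{44198}{10859} \approx -4.0702$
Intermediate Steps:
$\frac{38401 + 5797}{3065 - 13924} = \frac{44198}{-10859} = 44198 \left(- \frac{1}{10859}\right) = - \frac{44198}{10859}$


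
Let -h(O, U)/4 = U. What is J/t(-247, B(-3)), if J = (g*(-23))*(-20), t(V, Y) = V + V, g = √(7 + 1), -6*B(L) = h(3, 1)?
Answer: -460*√2/247 ≈ -2.6338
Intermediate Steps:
h(O, U) = -4*U
B(L) = ⅔ (B(L) = -(-2)/3 = -⅙*(-4) = ⅔)
g = 2*√2 (g = √8 = 2*√2 ≈ 2.8284)
t(V, Y) = 2*V
J = 920*√2 (J = ((2*√2)*(-23))*(-20) = -46*√2*(-20) = 920*√2 ≈ 1301.1)
J/t(-247, B(-3)) = (920*√2)/((2*(-247))) = (920*√2)/(-494) = (920*√2)*(-1/494) = -460*√2/247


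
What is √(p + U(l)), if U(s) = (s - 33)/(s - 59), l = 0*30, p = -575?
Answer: 2*I*√499907/59 ≈ 23.967*I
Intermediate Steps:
l = 0
U(s) = (-33 + s)/(-59 + s)
√(p + U(l)) = √(-575 + (-33 + 0)/(-59 + 0)) = √(-575 - 33/(-59)) = √(-575 - 1/59*(-33)) = √(-575 + 33/59) = √(-33892/59) = 2*I*√499907/59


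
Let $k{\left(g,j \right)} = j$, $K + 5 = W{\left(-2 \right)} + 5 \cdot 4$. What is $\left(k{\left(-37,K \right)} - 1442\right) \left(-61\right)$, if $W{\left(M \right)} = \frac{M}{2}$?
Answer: $87108$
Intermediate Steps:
$W{\left(M \right)} = \frac{M}{2}$ ($W{\left(M \right)} = M \frac{1}{2} = \frac{M}{2}$)
$K = 14$ ($K = -5 + \left(\frac{1}{2} \left(-2\right) + 5 \cdot 4\right) = -5 + \left(-1 + 20\right) = -5 + 19 = 14$)
$\left(k{\left(-37,K \right)} - 1442\right) \left(-61\right) = \left(14 - 1442\right) \left(-61\right) = \left(-1428\right) \left(-61\right) = 87108$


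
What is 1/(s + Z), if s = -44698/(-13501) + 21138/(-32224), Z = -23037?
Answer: -217528112/5010617634037 ≈ -4.3413e-5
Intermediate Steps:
s = 577482107/217528112 (s = -44698*(-1/13501) + 21138*(-1/32224) = 44698/13501 - 10569/16112 = 577482107/217528112 ≈ 2.6547)
1/(s + Z) = 1/(577482107/217528112 - 23037) = 1/(-5010617634037/217528112) = -217528112/5010617634037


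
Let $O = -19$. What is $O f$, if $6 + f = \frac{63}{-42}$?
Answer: $\frac{285}{2} \approx 142.5$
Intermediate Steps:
$f = - \frac{15}{2}$ ($f = -6 + \frac{63}{-42} = -6 + 63 \left(- \frac{1}{42}\right) = -6 - \frac{3}{2} = - \frac{15}{2} \approx -7.5$)
$O f = \left(-19\right) \left(- \frac{15}{2}\right) = \frac{285}{2}$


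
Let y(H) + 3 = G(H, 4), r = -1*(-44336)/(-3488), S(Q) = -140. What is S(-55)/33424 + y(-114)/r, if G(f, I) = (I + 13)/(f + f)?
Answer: 313708657/1319805132 ≈ 0.23769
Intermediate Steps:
r = -2771/218 (r = 44336*(-1/3488) = -2771/218 ≈ -12.711)
G(f, I) = (13 + I)/(2*f) (G(f, I) = (13 + I)/((2*f)) = (13 + I)*(1/(2*f)) = (13 + I)/(2*f))
y(H) = -3 + 17/(2*H) (y(H) = -3 + (13 + 4)/(2*H) = -3 + (½)*17/H = -3 + 17/(2*H))
S(-55)/33424 + y(-114)/r = -140/33424 + (-3 + (17/2)/(-114))/(-2771/218) = -140*1/33424 + (-3 + (17/2)*(-1/114))*(-218/2771) = -35/8356 + (-3 - 17/228)*(-218/2771) = -35/8356 - 701/228*(-218/2771) = -35/8356 + 76409/315894 = 313708657/1319805132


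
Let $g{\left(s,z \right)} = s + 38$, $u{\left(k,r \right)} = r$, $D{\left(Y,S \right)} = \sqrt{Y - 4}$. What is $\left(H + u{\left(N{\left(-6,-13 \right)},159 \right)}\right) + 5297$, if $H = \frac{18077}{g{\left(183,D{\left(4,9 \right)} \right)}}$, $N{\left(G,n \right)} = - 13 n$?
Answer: $\frac{1223853}{221} \approx 5537.8$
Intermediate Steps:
$D{\left(Y,S \right)} = \sqrt{-4 + Y}$
$g{\left(s,z \right)} = 38 + s$
$H = \frac{18077}{221}$ ($H = \frac{18077}{38 + 183} = \frac{18077}{221} \approx 81.796$)
$\left(H + u{\left(N{\left(-6,-13 \right)},159 \right)}\right) + 5297 = \left(\frac{18077}{221} + 159\right) + 5297 = \frac{53216}{221} + 5297 = \frac{1223853}{221}$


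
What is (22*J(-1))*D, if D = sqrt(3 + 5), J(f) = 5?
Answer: 220*sqrt(2) ≈ 311.13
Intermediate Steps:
D = 2*sqrt(2) (D = sqrt(8) = 2*sqrt(2) ≈ 2.8284)
(22*J(-1))*D = (22*5)*(2*sqrt(2)) = 110*(2*sqrt(2)) = 220*sqrt(2)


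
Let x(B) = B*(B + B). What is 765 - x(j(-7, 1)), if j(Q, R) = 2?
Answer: 757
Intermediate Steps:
x(B) = 2*B² (x(B) = B*(2*B) = 2*B²)
765 - x(j(-7, 1)) = 765 - 2*2² = 765 - 2*4 = 765 - 1*8 = 765 - 8 = 757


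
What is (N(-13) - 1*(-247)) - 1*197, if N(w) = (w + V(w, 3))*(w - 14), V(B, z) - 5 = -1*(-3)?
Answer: 185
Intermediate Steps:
V(B, z) = 8 (V(B, z) = 5 - 1*(-3) = 5 + 3 = 8)
N(w) = (-14 + w)*(8 + w) (N(w) = (w + 8)*(w - 14) = (8 + w)*(-14 + w) = (-14 + w)*(8 + w))
(N(-13) - 1*(-247)) - 1*197 = ((-112 + (-13)**2 - 6*(-13)) - 1*(-247)) - 1*197 = ((-112 + 169 + 78) + 247) - 197 = (135 + 247) - 197 = 382 - 197 = 185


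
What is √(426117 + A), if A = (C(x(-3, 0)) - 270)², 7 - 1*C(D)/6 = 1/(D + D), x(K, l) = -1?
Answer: √476742 ≈ 690.46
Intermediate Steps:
C(D) = 42 - 3/D (C(D) = 42 - 6/(D + D) = 42 - 6*1/(2*D) = 42 - 3/D)
A = 50625 (A = ((42 - 3/(-1)) - 270)² = ((42 - 3*(-1)) - 270)² = ((42 + 3) - 270)² = (45 - 270)² = (-225)² = 50625)
√(426117 + A) = √(426117 + 50625) = √476742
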